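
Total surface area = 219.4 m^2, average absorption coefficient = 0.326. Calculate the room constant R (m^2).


Given values:
  S = 219.4 m^2, alpha = 0.326
Formula: R = S * alpha / (1 - alpha)
Numerator: 219.4 * 0.326 = 71.5244
Denominator: 1 - 0.326 = 0.674
R = 71.5244 / 0.674 = 106.12

106.12 m^2


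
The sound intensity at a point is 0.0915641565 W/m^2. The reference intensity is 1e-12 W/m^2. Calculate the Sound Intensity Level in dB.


Given values:
  I = 0.0915641565 W/m^2
  I_ref = 1e-12 W/m^2
Formula: SIL = 10 * log10(I / I_ref)
Compute ratio: I / I_ref = 91564156500
Compute log10: log10(91564156500) = 10.961725
Multiply: SIL = 10 * 10.961725 = 109.62

109.62 dB


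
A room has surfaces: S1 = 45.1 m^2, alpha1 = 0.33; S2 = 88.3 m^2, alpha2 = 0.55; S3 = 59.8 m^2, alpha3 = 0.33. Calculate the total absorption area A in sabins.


Given surfaces:
  Surface 1: 45.1 * 0.33 = 14.883
  Surface 2: 88.3 * 0.55 = 48.565
  Surface 3: 59.8 * 0.33 = 19.734
Formula: A = sum(Si * alpha_i)
A = 14.883 + 48.565 + 19.734
A = 83.18

83.18 sabins


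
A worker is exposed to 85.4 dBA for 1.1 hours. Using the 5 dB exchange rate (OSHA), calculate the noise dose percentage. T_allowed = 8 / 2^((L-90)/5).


Given values:
  L = 85.4 dBA, T = 1.1 hours
Formula: T_allowed = 8 / 2^((L - 90) / 5)
Compute exponent: (85.4 - 90) / 5 = -0.92
Compute 2^(-0.92) = 0.528509
T_allowed = 8 / 0.528509 = 15.136923 hours
Dose = (T / T_allowed) * 100
Dose = (1.1 / 15.136923) * 100 = 7.27

7.27 %


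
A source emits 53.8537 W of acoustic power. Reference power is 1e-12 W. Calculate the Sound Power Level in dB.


Given values:
  W = 53.8537 W
  W_ref = 1e-12 W
Formula: SWL = 10 * log10(W / W_ref)
Compute ratio: W / W_ref = 53853700000000
Compute log10: log10(53853700000000) = 13.731216
Multiply: SWL = 10 * 13.731216 = 137.31

137.31 dB


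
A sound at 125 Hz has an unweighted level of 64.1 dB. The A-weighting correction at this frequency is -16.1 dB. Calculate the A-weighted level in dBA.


Given values:
  SPL = 64.1 dB
  A-weighting at 125 Hz = -16.1 dB
Formula: L_A = SPL + A_weight
L_A = 64.1 + (-16.1)
L_A = 48.0

48.0 dBA


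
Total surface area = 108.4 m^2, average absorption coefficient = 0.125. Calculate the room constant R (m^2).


Given values:
  S = 108.4 m^2, alpha = 0.125
Formula: R = S * alpha / (1 - alpha)
Numerator: 108.4 * 0.125 = 13.55
Denominator: 1 - 0.125 = 0.875
R = 13.55 / 0.875 = 15.49

15.49 m^2


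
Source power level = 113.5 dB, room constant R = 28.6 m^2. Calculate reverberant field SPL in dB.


Given values:
  Lw = 113.5 dB, R = 28.6 m^2
Formula: SPL = Lw + 10 * log10(4 / R)
Compute 4 / R = 4 / 28.6 = 0.13986
Compute 10 * log10(0.13986) = -8.5431
SPL = 113.5 + (-8.5431) = 104.96

104.96 dB


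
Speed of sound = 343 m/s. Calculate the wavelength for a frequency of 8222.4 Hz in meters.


Given values:
  c = 343 m/s, f = 8222.4 Hz
Formula: lambda = c / f
lambda = 343 / 8222.4
lambda = 0.0417

0.0417 m


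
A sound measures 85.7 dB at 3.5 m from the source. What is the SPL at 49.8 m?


Given values:
  SPL1 = 85.7 dB, r1 = 3.5 m, r2 = 49.8 m
Formula: SPL2 = SPL1 - 20 * log10(r2 / r1)
Compute ratio: r2 / r1 = 49.8 / 3.5 = 14.2286
Compute log10: log10(14.2286) = 1.153162
Compute drop: 20 * 1.153162 = 23.0632
SPL2 = 85.7 - 23.0632 = 62.64

62.64 dB


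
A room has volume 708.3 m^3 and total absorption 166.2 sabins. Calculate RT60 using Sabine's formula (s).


Given values:
  V = 708.3 m^3
  A = 166.2 sabins
Formula: RT60 = 0.161 * V / A
Numerator: 0.161 * 708.3 = 114.0363
RT60 = 114.0363 / 166.2 = 0.686

0.686 s


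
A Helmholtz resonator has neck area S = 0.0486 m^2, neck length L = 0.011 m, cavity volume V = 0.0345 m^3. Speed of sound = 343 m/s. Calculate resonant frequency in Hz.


Given values:
  S = 0.0486 m^2, L = 0.011 m, V = 0.0345 m^3, c = 343 m/s
Formula: f = (c / (2*pi)) * sqrt(S / (V * L))
Compute V * L = 0.0345 * 0.011 = 0.0003795
Compute S / (V * L) = 0.0486 / 0.0003795 = 128.0632
Compute sqrt(128.0632) = 11.316501
Compute c / (2*pi) = 343 / 6.283185 = 54.590148
f = 54.590148 * 11.316501 = 617.77

617.77 Hz


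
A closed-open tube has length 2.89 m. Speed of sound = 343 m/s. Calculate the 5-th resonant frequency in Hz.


Given values:
  Tube type: closed-open, L = 2.89 m, c = 343 m/s, n = 5
Formula: f_n = (2n - 1) * c / (4 * L)
Compute 2n - 1 = 2*5 - 1 = 9
Compute 4 * L = 4 * 2.89 = 11.56
f = 9 * 343 / 11.56
f = 267.04

267.04 Hz


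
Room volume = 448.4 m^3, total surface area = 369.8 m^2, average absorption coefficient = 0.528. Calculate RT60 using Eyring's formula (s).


Given values:
  V = 448.4 m^3, S = 369.8 m^2, alpha = 0.528
Formula: RT60 = 0.161 * V / (-S * ln(1 - alpha))
Compute ln(1 - 0.528) = ln(0.472) = -0.750776
Denominator: -369.8 * -0.750776 = 277.637
Numerator: 0.161 * 448.4 = 72.1924
RT60 = 72.1924 / 277.637 = 0.26

0.26 s


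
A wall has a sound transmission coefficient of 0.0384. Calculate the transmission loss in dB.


Given values:
  tau = 0.0384
Formula: TL = 10 * log10(1 / tau)
Compute 1 / tau = 1 / 0.0384 = 26.0417
Compute log10(26.0417) = 1.415669
TL = 10 * 1.415669 = 14.16

14.16 dB


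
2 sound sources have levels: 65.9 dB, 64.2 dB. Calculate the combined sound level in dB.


Formula: L_total = 10 * log10( sum(10^(Li/10)) )
  Source 1: 10^(65.9/10) = 3890451.4499
  Source 2: 10^(64.2/10) = 2630267.9919
Sum of linear values = 6520719.4418
L_total = 10 * log10(6520719.4418) = 68.14

68.14 dB


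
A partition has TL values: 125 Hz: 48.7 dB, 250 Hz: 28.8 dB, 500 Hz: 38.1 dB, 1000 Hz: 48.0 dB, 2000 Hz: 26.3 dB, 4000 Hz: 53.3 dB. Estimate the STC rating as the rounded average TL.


Given TL values at each frequency:
  125 Hz: 48.7 dB
  250 Hz: 28.8 dB
  500 Hz: 38.1 dB
  1000 Hz: 48.0 dB
  2000 Hz: 26.3 dB
  4000 Hz: 53.3 dB
Formula: STC ~ round(average of TL values)
Sum = 48.7 + 28.8 + 38.1 + 48.0 + 26.3 + 53.3 = 243.2
Average = 243.2 / 6 = 40.53
Rounded: 41

41


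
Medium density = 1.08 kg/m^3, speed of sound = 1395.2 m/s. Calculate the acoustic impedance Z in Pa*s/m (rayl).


Given values:
  rho = 1.08 kg/m^3
  c = 1395.2 m/s
Formula: Z = rho * c
Z = 1.08 * 1395.2
Z = 1506.82

1506.82 rayl


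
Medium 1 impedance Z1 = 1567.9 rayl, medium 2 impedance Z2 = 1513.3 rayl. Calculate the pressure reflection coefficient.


Given values:
  Z1 = 1567.9 rayl, Z2 = 1513.3 rayl
Formula: R = (Z2 - Z1) / (Z2 + Z1)
Numerator: Z2 - Z1 = 1513.3 - 1567.9 = -54.6
Denominator: Z2 + Z1 = 1513.3 + 1567.9 = 3081.2
R = -54.6 / 3081.2 = -0.0177

-0.0177


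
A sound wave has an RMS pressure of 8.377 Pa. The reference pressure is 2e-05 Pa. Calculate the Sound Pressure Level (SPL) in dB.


Given values:
  p = 8.377 Pa
  p_ref = 2e-05 Pa
Formula: SPL = 20 * log10(p / p_ref)
Compute ratio: p / p_ref = 8.377 / 2e-05 = 418850
Compute log10: log10(418850) = 5.622059
Multiply: SPL = 20 * 5.622059 = 112.44

112.44 dB


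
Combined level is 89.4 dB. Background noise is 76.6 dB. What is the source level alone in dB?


Given values:
  L_total = 89.4 dB, L_bg = 76.6 dB
Formula: L_source = 10 * log10(10^(L_total/10) - 10^(L_bg/10))
Convert to linear:
  10^(89.4/10) = 870963589.9561
  10^(76.6/10) = 45708818.9615
Difference: 870963589.9561 - 45708818.9615 = 825254770.9946
L_source = 10 * log10(825254770.9946) = 89.17

89.17 dB


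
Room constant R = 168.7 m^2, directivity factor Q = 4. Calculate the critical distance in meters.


Given values:
  R = 168.7 m^2, Q = 4
Formula: d_c = 0.141 * sqrt(Q * R)
Compute Q * R = 4 * 168.7 = 674.8
Compute sqrt(674.8) = 25.9769
d_c = 0.141 * 25.9769 = 3.663

3.663 m


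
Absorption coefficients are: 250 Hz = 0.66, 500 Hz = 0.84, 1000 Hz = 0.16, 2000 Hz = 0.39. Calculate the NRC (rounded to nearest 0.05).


Given values:
  a_250 = 0.66, a_500 = 0.84
  a_1000 = 0.16, a_2000 = 0.39
Formula: NRC = (a250 + a500 + a1000 + a2000) / 4
Sum = 0.66 + 0.84 + 0.16 + 0.39 = 2.05
NRC = 2.05 / 4 = 0.5125
Rounded to nearest 0.05: 0.5

0.5


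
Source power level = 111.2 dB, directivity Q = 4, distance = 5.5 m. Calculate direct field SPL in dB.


Given values:
  Lw = 111.2 dB, Q = 4, r = 5.5 m
Formula: SPL = Lw + 10 * log10(Q / (4 * pi * r^2))
Compute 4 * pi * r^2 = 4 * pi * 5.5^2 = 380.1327
Compute Q / denom = 4 / 380.1327 = 0.01052264
Compute 10 * log10(0.01052264) = -19.7788
SPL = 111.2 + (-19.7788) = 91.42

91.42 dB


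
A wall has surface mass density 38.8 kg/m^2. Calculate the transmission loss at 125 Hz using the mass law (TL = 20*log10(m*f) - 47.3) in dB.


Given values:
  m = 38.8 kg/m^2, f = 125 Hz
Formula: TL = 20 * log10(m * f) - 47.3
Compute m * f = 38.8 * 125 = 4850.0
Compute log10(4850.0) = 3.685742
Compute 20 * 3.685742 = 73.7148
TL = 73.7148 - 47.3 = 26.41

26.41 dB


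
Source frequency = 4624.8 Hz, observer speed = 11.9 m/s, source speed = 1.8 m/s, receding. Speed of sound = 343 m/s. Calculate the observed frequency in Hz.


Given values:
  f_s = 4624.8 Hz, v_o = 11.9 m/s, v_s = 1.8 m/s
  Direction: receding
Formula: f_o = f_s * (c - v_o) / (c + v_s)
Numerator: c - v_o = 343 - 11.9 = 331.1
Denominator: c + v_s = 343 + 1.8 = 344.8
f_o = 4624.8 * 331.1 / 344.8 = 4441.04

4441.04 Hz


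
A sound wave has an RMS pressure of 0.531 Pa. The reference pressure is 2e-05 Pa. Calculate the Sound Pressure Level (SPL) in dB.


Given values:
  p = 0.531 Pa
  p_ref = 2e-05 Pa
Formula: SPL = 20 * log10(p / p_ref)
Compute ratio: p / p_ref = 0.531 / 2e-05 = 26550
Compute log10: log10(26550) = 4.424065
Multiply: SPL = 20 * 4.424065 = 88.48

88.48 dB


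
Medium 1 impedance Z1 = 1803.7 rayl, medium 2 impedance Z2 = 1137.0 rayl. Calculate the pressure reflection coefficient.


Given values:
  Z1 = 1803.7 rayl, Z2 = 1137.0 rayl
Formula: R = (Z2 - Z1) / (Z2 + Z1)
Numerator: Z2 - Z1 = 1137.0 - 1803.7 = -666.7
Denominator: Z2 + Z1 = 1137.0 + 1803.7 = 2940.7
R = -666.7 / 2940.7 = -0.2267

-0.2267


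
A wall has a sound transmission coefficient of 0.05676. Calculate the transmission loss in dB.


Given values:
  tau = 0.05676
Formula: TL = 10 * log10(1 / tau)
Compute 1 / tau = 1 / 0.05676 = 17.618
Compute log10(17.618) = 1.245957
TL = 10 * 1.245957 = 12.46

12.46 dB


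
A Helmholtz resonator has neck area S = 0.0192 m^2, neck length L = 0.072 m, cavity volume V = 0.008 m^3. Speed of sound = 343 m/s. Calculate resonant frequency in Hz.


Given values:
  S = 0.0192 m^2, L = 0.072 m, V = 0.008 m^3, c = 343 m/s
Formula: f = (c / (2*pi)) * sqrt(S / (V * L))
Compute V * L = 0.008 * 0.072 = 0.000576
Compute S / (V * L) = 0.0192 / 0.000576 = 33.3333
Compute sqrt(33.3333) = 5.7735
Compute c / (2*pi) = 343 / 6.283185 = 54.590148
f = 54.590148 * 5.7735 = 315.18

315.18 Hz


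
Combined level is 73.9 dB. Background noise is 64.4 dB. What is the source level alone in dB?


Given values:
  L_total = 73.9 dB, L_bg = 64.4 dB
Formula: L_source = 10 * log10(10^(L_total/10) - 10^(L_bg/10))
Convert to linear:
  10^(73.9/10) = 24547089.1569
  10^(64.4/10) = 2754228.7033
Difference: 24547089.1569 - 2754228.7033 = 21792860.4536
L_source = 10 * log10(21792860.4536) = 73.38

73.38 dB


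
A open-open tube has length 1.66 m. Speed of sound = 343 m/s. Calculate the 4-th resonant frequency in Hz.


Given values:
  Tube type: open-open, L = 1.66 m, c = 343 m/s, n = 4
Formula: f_n = n * c / (2 * L)
Compute 2 * L = 2 * 1.66 = 3.32
f = 4 * 343 / 3.32
f = 413.25

413.25 Hz


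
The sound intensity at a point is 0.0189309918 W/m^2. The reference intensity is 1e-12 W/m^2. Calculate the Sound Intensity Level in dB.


Given values:
  I = 0.0189309918 W/m^2
  I_ref = 1e-12 W/m^2
Formula: SIL = 10 * log10(I / I_ref)
Compute ratio: I / I_ref = 18930991800
Compute log10: log10(18930991800) = 10.277173
Multiply: SIL = 10 * 10.277173 = 102.77

102.77 dB


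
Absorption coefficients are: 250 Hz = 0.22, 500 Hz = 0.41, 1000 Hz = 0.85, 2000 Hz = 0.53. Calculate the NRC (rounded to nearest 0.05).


Given values:
  a_250 = 0.22, a_500 = 0.41
  a_1000 = 0.85, a_2000 = 0.53
Formula: NRC = (a250 + a500 + a1000 + a2000) / 4
Sum = 0.22 + 0.41 + 0.85 + 0.53 = 2.01
NRC = 2.01 / 4 = 0.5025
Rounded to nearest 0.05: 0.5

0.5


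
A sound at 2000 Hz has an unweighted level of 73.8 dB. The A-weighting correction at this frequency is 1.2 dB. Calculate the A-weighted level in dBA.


Given values:
  SPL = 73.8 dB
  A-weighting at 2000 Hz = 1.2 dB
Formula: L_A = SPL + A_weight
L_A = 73.8 + (1.2)
L_A = 75.0

75.0 dBA


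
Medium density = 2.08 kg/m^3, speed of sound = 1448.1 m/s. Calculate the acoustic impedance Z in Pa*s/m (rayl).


Given values:
  rho = 2.08 kg/m^3
  c = 1448.1 m/s
Formula: Z = rho * c
Z = 2.08 * 1448.1
Z = 3012.05

3012.05 rayl


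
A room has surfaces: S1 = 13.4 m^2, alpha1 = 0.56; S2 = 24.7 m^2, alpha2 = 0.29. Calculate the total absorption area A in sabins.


Given surfaces:
  Surface 1: 13.4 * 0.56 = 7.504
  Surface 2: 24.7 * 0.29 = 7.163
Formula: A = sum(Si * alpha_i)
A = 7.504 + 7.163
A = 14.67

14.67 sabins


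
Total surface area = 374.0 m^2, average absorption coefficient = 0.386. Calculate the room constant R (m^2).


Given values:
  S = 374.0 m^2, alpha = 0.386
Formula: R = S * alpha / (1 - alpha)
Numerator: 374.0 * 0.386 = 144.364
Denominator: 1 - 0.386 = 0.614
R = 144.364 / 0.614 = 235.12

235.12 m^2


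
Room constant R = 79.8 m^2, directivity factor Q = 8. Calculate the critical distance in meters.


Given values:
  R = 79.8 m^2, Q = 8
Formula: d_c = 0.141 * sqrt(Q * R)
Compute Q * R = 8 * 79.8 = 638.4
Compute sqrt(638.4) = 25.2666
d_c = 0.141 * 25.2666 = 3.563

3.563 m


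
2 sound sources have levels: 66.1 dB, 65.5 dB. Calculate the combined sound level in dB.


Formula: L_total = 10 * log10( sum(10^(Li/10)) )
  Source 1: 10^(66.1/10) = 4073802.778
  Source 2: 10^(65.5/10) = 3548133.8923
Sum of linear values = 7621936.6703
L_total = 10 * log10(7621936.6703) = 68.82

68.82 dB


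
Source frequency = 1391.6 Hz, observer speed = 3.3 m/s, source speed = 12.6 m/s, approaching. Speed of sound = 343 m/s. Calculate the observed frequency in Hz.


Given values:
  f_s = 1391.6 Hz, v_o = 3.3 m/s, v_s = 12.6 m/s
  Direction: approaching
Formula: f_o = f_s * (c + v_o) / (c - v_s)
Numerator: c + v_o = 343 + 3.3 = 346.3
Denominator: c - v_s = 343 - 12.6 = 330.4
f_o = 1391.6 * 346.3 / 330.4 = 1458.57

1458.57 Hz


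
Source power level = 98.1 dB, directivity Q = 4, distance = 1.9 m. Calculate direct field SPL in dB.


Given values:
  Lw = 98.1 dB, Q = 4, r = 1.9 m
Formula: SPL = Lw + 10 * log10(Q / (4 * pi * r^2))
Compute 4 * pi * r^2 = 4 * pi * 1.9^2 = 45.3646
Compute Q / denom = 4 / 45.3646 = 0.08817448
Compute 10 * log10(0.08817448) = -10.5466
SPL = 98.1 + (-10.5466) = 87.55

87.55 dB


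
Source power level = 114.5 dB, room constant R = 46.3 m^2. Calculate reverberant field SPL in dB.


Given values:
  Lw = 114.5 dB, R = 46.3 m^2
Formula: SPL = Lw + 10 * log10(4 / R)
Compute 4 / R = 4 / 46.3 = 0.086393
Compute 10 * log10(0.086393) = -10.6352
SPL = 114.5 + (-10.6352) = 103.86

103.86 dB


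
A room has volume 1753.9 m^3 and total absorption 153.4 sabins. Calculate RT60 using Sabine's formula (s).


Given values:
  V = 1753.9 m^3
  A = 153.4 sabins
Formula: RT60 = 0.161 * V / A
Numerator: 0.161 * 1753.9 = 282.3779
RT60 = 282.3779 / 153.4 = 1.841

1.841 s


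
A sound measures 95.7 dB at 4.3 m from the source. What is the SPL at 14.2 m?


Given values:
  SPL1 = 95.7 dB, r1 = 4.3 m, r2 = 14.2 m
Formula: SPL2 = SPL1 - 20 * log10(r2 / r1)
Compute ratio: r2 / r1 = 14.2 / 4.3 = 3.3023
Compute log10: log10(3.3023) = 0.518817
Compute drop: 20 * 0.518817 = 10.3763
SPL2 = 95.7 - 10.3763 = 85.32

85.32 dB


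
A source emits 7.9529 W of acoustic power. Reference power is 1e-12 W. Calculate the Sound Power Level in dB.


Given values:
  W = 7.9529 W
  W_ref = 1e-12 W
Formula: SWL = 10 * log10(W / W_ref)
Compute ratio: W / W_ref = 7952900000000
Compute log10: log10(7952900000000) = 12.900526
Multiply: SWL = 10 * 12.900526 = 129.01

129.01 dB


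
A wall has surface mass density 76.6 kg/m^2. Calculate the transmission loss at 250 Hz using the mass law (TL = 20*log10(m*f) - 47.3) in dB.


Given values:
  m = 76.6 kg/m^2, f = 250 Hz
Formula: TL = 20 * log10(m * f) - 47.3
Compute m * f = 76.6 * 250 = 19150.0
Compute log10(19150.0) = 4.282169
Compute 20 * 4.282169 = 85.6434
TL = 85.6434 - 47.3 = 38.34

38.34 dB


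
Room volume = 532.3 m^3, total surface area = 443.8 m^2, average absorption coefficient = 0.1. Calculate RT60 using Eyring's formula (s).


Given values:
  V = 532.3 m^3, S = 443.8 m^2, alpha = 0.1
Formula: RT60 = 0.161 * V / (-S * ln(1 - alpha))
Compute ln(1 - 0.1) = ln(0.9) = -0.105361
Denominator: -443.8 * -0.105361 = 46.7592
Numerator: 0.161 * 532.3 = 85.7003
RT60 = 85.7003 / 46.7592 = 1.833

1.833 s


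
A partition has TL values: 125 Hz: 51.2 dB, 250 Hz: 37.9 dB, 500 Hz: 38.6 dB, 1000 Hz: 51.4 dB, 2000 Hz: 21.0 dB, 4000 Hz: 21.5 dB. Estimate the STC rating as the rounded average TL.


Given TL values at each frequency:
  125 Hz: 51.2 dB
  250 Hz: 37.9 dB
  500 Hz: 38.6 dB
  1000 Hz: 51.4 dB
  2000 Hz: 21.0 dB
  4000 Hz: 21.5 dB
Formula: STC ~ round(average of TL values)
Sum = 51.2 + 37.9 + 38.6 + 51.4 + 21.0 + 21.5 = 221.6
Average = 221.6 / 6 = 36.93
Rounded: 37

37


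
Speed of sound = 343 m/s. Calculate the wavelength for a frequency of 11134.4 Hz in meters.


Given values:
  c = 343 m/s, f = 11134.4 Hz
Formula: lambda = c / f
lambda = 343 / 11134.4
lambda = 0.0308

0.0308 m


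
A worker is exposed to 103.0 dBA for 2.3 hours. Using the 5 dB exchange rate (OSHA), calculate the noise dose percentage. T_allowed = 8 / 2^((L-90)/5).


Given values:
  L = 103.0 dBA, T = 2.3 hours
Formula: T_allowed = 8 / 2^((L - 90) / 5)
Compute exponent: (103.0 - 90) / 5 = 2.6
Compute 2^(2.6) = 6.062866
T_allowed = 8 / 6.062866 = 1.319508 hours
Dose = (T / T_allowed) * 100
Dose = (2.3 / 1.319508) * 100 = 174.31

174.31 %


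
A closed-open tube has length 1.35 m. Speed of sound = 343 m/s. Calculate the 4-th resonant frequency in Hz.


Given values:
  Tube type: closed-open, L = 1.35 m, c = 343 m/s, n = 4
Formula: f_n = (2n - 1) * c / (4 * L)
Compute 2n - 1 = 2*4 - 1 = 7
Compute 4 * L = 4 * 1.35 = 5.4
f = 7 * 343 / 5.4
f = 444.63

444.63 Hz


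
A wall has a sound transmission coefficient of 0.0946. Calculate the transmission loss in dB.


Given values:
  tau = 0.0946
Formula: TL = 10 * log10(1 / tau)
Compute 1 / tau = 1 / 0.0946 = 10.5708
Compute log10(10.5708) = 1.024108
TL = 10 * 1.024108 = 10.24

10.24 dB


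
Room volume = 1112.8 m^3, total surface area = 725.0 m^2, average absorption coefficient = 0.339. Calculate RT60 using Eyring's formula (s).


Given values:
  V = 1112.8 m^3, S = 725.0 m^2, alpha = 0.339
Formula: RT60 = 0.161 * V / (-S * ln(1 - alpha))
Compute ln(1 - 0.339) = ln(0.661) = -0.414001
Denominator: -725.0 * -0.414001 = 300.1507
Numerator: 0.161 * 1112.8 = 179.1608
RT60 = 179.1608 / 300.1507 = 0.597

0.597 s


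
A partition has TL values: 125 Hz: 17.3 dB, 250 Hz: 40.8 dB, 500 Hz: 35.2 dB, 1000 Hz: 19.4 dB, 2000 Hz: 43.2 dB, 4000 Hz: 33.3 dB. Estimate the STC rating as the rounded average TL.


Given TL values at each frequency:
  125 Hz: 17.3 dB
  250 Hz: 40.8 dB
  500 Hz: 35.2 dB
  1000 Hz: 19.4 dB
  2000 Hz: 43.2 dB
  4000 Hz: 33.3 dB
Formula: STC ~ round(average of TL values)
Sum = 17.3 + 40.8 + 35.2 + 19.4 + 43.2 + 33.3 = 189.2
Average = 189.2 / 6 = 31.53
Rounded: 32

32


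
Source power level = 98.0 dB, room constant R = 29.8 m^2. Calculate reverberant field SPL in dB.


Given values:
  Lw = 98.0 dB, R = 29.8 m^2
Formula: SPL = Lw + 10 * log10(4 / R)
Compute 4 / R = 4 / 29.8 = 0.134228
Compute 10 * log10(0.134228) = -8.7216
SPL = 98.0 + (-8.7216) = 89.28

89.28 dB


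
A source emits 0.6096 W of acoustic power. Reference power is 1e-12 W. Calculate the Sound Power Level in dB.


Given values:
  W = 0.6096 W
  W_ref = 1e-12 W
Formula: SWL = 10 * log10(W / W_ref)
Compute ratio: W / W_ref = 609600000000
Compute log10: log10(609600000000) = 11.785045
Multiply: SWL = 10 * 11.785045 = 117.85

117.85 dB


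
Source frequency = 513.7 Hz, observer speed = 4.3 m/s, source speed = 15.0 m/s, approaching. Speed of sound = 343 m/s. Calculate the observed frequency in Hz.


Given values:
  f_s = 513.7 Hz, v_o = 4.3 m/s, v_s = 15.0 m/s
  Direction: approaching
Formula: f_o = f_s * (c + v_o) / (c - v_s)
Numerator: c + v_o = 343 + 4.3 = 347.3
Denominator: c - v_s = 343 - 15.0 = 328.0
f_o = 513.7 * 347.3 / 328.0 = 543.93

543.93 Hz


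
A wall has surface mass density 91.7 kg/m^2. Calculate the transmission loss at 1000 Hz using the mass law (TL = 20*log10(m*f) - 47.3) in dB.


Given values:
  m = 91.7 kg/m^2, f = 1000 Hz
Formula: TL = 20 * log10(m * f) - 47.3
Compute m * f = 91.7 * 1000 = 91700.0
Compute log10(91700.0) = 4.962369
Compute 20 * 4.962369 = 99.2474
TL = 99.2474 - 47.3 = 51.95

51.95 dB


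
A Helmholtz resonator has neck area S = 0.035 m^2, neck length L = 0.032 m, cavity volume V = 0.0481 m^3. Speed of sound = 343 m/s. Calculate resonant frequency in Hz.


Given values:
  S = 0.035 m^2, L = 0.032 m, V = 0.0481 m^3, c = 343 m/s
Formula: f = (c / (2*pi)) * sqrt(S / (V * L))
Compute V * L = 0.0481 * 0.032 = 0.0015392
Compute S / (V * L) = 0.035 / 0.0015392 = 22.7391
Compute sqrt(22.7391) = 4.768553
Compute c / (2*pi) = 343 / 6.283185 = 54.590148
f = 54.590148 * 4.768553 = 260.32

260.32 Hz


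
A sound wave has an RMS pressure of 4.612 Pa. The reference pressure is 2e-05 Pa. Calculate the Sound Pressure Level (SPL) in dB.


Given values:
  p = 4.612 Pa
  p_ref = 2e-05 Pa
Formula: SPL = 20 * log10(p / p_ref)
Compute ratio: p / p_ref = 4.612 / 2e-05 = 230600
Compute log10: log10(230600) = 5.362859
Multiply: SPL = 20 * 5.362859 = 107.26

107.26 dB


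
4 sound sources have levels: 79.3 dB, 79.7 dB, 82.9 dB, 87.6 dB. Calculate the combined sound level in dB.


Formula: L_total = 10 * log10( sum(10^(Li/10)) )
  Source 1: 10^(79.3/10) = 85113803.8202
  Source 2: 10^(79.7/10) = 93325430.0797
  Source 3: 10^(82.9/10) = 194984459.9758
  Source 4: 10^(87.6/10) = 575439937.3372
Sum of linear values = 948863631.2129
L_total = 10 * log10(948863631.2129) = 89.77

89.77 dB


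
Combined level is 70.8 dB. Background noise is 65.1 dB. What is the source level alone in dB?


Given values:
  L_total = 70.8 dB, L_bg = 65.1 dB
Formula: L_source = 10 * log10(10^(L_total/10) - 10^(L_bg/10))
Convert to linear:
  10^(70.8/10) = 12022644.3462
  10^(65.1/10) = 3235936.5693
Difference: 12022644.3462 - 3235936.5693 = 8786707.7769
L_source = 10 * log10(8786707.7769) = 69.44

69.44 dB


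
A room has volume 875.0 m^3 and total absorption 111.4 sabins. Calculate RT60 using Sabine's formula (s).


Given values:
  V = 875.0 m^3
  A = 111.4 sabins
Formula: RT60 = 0.161 * V / A
Numerator: 0.161 * 875.0 = 140.875
RT60 = 140.875 / 111.4 = 1.265

1.265 s


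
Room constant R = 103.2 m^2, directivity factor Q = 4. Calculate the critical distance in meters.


Given values:
  R = 103.2 m^2, Q = 4
Formula: d_c = 0.141 * sqrt(Q * R)
Compute Q * R = 4 * 103.2 = 412.8
Compute sqrt(412.8) = 20.3175
d_c = 0.141 * 20.3175 = 2.865

2.865 m


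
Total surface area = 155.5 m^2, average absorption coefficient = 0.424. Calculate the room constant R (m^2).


Given values:
  S = 155.5 m^2, alpha = 0.424
Formula: R = S * alpha / (1 - alpha)
Numerator: 155.5 * 0.424 = 65.932
Denominator: 1 - 0.424 = 0.576
R = 65.932 / 0.576 = 114.47

114.47 m^2


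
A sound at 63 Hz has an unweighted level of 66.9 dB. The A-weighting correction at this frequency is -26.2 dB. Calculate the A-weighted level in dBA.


Given values:
  SPL = 66.9 dB
  A-weighting at 63 Hz = -26.2 dB
Formula: L_A = SPL + A_weight
L_A = 66.9 + (-26.2)
L_A = 40.7

40.7 dBA


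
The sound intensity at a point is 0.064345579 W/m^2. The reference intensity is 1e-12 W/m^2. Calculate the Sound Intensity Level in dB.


Given values:
  I = 0.064345579 W/m^2
  I_ref = 1e-12 W/m^2
Formula: SIL = 10 * log10(I / I_ref)
Compute ratio: I / I_ref = 64345579000
Compute log10: log10(64345579000) = 10.808519
Multiply: SIL = 10 * 10.808519 = 108.09

108.09 dB


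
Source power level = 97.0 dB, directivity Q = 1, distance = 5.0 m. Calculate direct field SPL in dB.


Given values:
  Lw = 97.0 dB, Q = 1, r = 5.0 m
Formula: SPL = Lw + 10 * log10(Q / (4 * pi * r^2))
Compute 4 * pi * r^2 = 4 * pi * 5.0^2 = 314.1593
Compute Q / denom = 1 / 314.1593 = 0.0031831
Compute 10 * log10(0.0031831) = -24.9715
SPL = 97.0 + (-24.9715) = 72.03

72.03 dB


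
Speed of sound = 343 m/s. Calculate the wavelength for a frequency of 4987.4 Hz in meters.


Given values:
  c = 343 m/s, f = 4987.4 Hz
Formula: lambda = c / f
lambda = 343 / 4987.4
lambda = 0.0688

0.0688 m


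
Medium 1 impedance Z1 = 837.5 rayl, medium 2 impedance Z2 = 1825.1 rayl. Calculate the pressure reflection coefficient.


Given values:
  Z1 = 837.5 rayl, Z2 = 1825.1 rayl
Formula: R = (Z2 - Z1) / (Z2 + Z1)
Numerator: Z2 - Z1 = 1825.1 - 837.5 = 987.6
Denominator: Z2 + Z1 = 1825.1 + 837.5 = 2662.6
R = 987.6 / 2662.6 = 0.3709

0.3709


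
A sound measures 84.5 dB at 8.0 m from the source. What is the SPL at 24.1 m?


Given values:
  SPL1 = 84.5 dB, r1 = 8.0 m, r2 = 24.1 m
Formula: SPL2 = SPL1 - 20 * log10(r2 / r1)
Compute ratio: r2 / r1 = 24.1 / 8.0 = 3.0125
Compute log10: log10(3.0125) = 0.478927
Compute drop: 20 * 0.478927 = 9.5785
SPL2 = 84.5 - 9.5785 = 74.92

74.92 dB


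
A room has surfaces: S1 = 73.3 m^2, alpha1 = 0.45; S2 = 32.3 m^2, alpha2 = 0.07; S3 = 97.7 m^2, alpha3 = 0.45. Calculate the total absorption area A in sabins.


Given surfaces:
  Surface 1: 73.3 * 0.45 = 32.985
  Surface 2: 32.3 * 0.07 = 2.261
  Surface 3: 97.7 * 0.45 = 43.965
Formula: A = sum(Si * alpha_i)
A = 32.985 + 2.261 + 43.965
A = 79.21

79.21 sabins


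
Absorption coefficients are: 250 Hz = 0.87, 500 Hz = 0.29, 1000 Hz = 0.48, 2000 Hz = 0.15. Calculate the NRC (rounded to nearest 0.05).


Given values:
  a_250 = 0.87, a_500 = 0.29
  a_1000 = 0.48, a_2000 = 0.15
Formula: NRC = (a250 + a500 + a1000 + a2000) / 4
Sum = 0.87 + 0.29 + 0.48 + 0.15 = 1.79
NRC = 1.79 / 4 = 0.4475
Rounded to nearest 0.05: 0.45

0.45


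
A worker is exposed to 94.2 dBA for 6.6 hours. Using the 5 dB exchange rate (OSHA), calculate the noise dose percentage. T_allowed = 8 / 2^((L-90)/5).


Given values:
  L = 94.2 dBA, T = 6.6 hours
Formula: T_allowed = 8 / 2^((L - 90) / 5)
Compute exponent: (94.2 - 90) / 5 = 0.84
Compute 2^(0.84) = 1.79005
T_allowed = 8 / 1.79005 = 4.469149 hours
Dose = (T / T_allowed) * 100
Dose = (6.6 / 4.469149) * 100 = 147.68

147.68 %


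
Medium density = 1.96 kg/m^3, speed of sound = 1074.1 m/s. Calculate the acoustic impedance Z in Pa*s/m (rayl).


Given values:
  rho = 1.96 kg/m^3
  c = 1074.1 m/s
Formula: Z = rho * c
Z = 1.96 * 1074.1
Z = 2105.24

2105.24 rayl


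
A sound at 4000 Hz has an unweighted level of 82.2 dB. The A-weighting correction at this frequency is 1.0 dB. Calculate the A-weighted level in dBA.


Given values:
  SPL = 82.2 dB
  A-weighting at 4000 Hz = 1.0 dB
Formula: L_A = SPL + A_weight
L_A = 82.2 + (1.0)
L_A = 83.2

83.2 dBA


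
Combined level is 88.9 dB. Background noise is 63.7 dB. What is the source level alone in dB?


Given values:
  L_total = 88.9 dB, L_bg = 63.7 dB
Formula: L_source = 10 * log10(10^(L_total/10) - 10^(L_bg/10))
Convert to linear:
  10^(88.9/10) = 776247116.6287
  10^(63.7/10) = 2344228.8153
Difference: 776247116.6287 - 2344228.8153 = 773902887.8134
L_source = 10 * log10(773902887.8134) = 88.89

88.89 dB


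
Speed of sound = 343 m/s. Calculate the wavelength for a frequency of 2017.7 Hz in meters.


Given values:
  c = 343 m/s, f = 2017.7 Hz
Formula: lambda = c / f
lambda = 343 / 2017.7
lambda = 0.17

0.17 m


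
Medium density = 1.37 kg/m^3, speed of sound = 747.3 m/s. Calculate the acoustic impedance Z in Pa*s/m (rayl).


Given values:
  rho = 1.37 kg/m^3
  c = 747.3 m/s
Formula: Z = rho * c
Z = 1.37 * 747.3
Z = 1023.8

1023.8 rayl


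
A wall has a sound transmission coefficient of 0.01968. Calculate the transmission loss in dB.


Given values:
  tau = 0.01968
Formula: TL = 10 * log10(1 / tau)
Compute 1 / tau = 1 / 0.01968 = 50.813
Compute log10(50.813) = 1.705975
TL = 10 * 1.705975 = 17.06

17.06 dB


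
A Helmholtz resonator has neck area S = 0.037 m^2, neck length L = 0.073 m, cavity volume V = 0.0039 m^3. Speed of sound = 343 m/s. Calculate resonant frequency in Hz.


Given values:
  S = 0.037 m^2, L = 0.073 m, V = 0.0039 m^3, c = 343 m/s
Formula: f = (c / (2*pi)) * sqrt(S / (V * L))
Compute V * L = 0.0039 * 0.073 = 0.0002847
Compute S / (V * L) = 0.037 / 0.0002847 = 129.9614
Compute sqrt(129.9614) = 11.400061
Compute c / (2*pi) = 343 / 6.283185 = 54.590148
f = 54.590148 * 11.400061 = 622.33

622.33 Hz


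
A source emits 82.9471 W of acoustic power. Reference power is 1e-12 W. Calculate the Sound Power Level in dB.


Given values:
  W = 82.9471 W
  W_ref = 1e-12 W
Formula: SWL = 10 * log10(W / W_ref)
Compute ratio: W / W_ref = 82947100000000
Compute log10: log10(82947100000000) = 13.918801
Multiply: SWL = 10 * 13.918801 = 139.19

139.19 dB


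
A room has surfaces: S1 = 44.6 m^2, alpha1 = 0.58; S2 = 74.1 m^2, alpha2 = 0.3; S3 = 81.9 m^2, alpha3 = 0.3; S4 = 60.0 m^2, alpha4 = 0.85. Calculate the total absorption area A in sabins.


Given surfaces:
  Surface 1: 44.6 * 0.58 = 25.868
  Surface 2: 74.1 * 0.3 = 22.23
  Surface 3: 81.9 * 0.3 = 24.57
  Surface 4: 60.0 * 0.85 = 51.0
Formula: A = sum(Si * alpha_i)
A = 25.868 + 22.23 + 24.57 + 51.0
A = 123.67

123.67 sabins


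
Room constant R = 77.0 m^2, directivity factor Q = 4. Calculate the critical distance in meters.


Given values:
  R = 77.0 m^2, Q = 4
Formula: d_c = 0.141 * sqrt(Q * R)
Compute Q * R = 4 * 77.0 = 308.0
Compute sqrt(308.0) = 17.5499
d_c = 0.141 * 17.5499 = 2.475

2.475 m


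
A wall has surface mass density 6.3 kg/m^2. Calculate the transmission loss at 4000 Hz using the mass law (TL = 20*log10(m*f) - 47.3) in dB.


Given values:
  m = 6.3 kg/m^2, f = 4000 Hz
Formula: TL = 20 * log10(m * f) - 47.3
Compute m * f = 6.3 * 4000 = 25200.0
Compute log10(25200.0) = 4.401401
Compute 20 * 4.401401 = 88.028
TL = 88.028 - 47.3 = 40.73

40.73 dB


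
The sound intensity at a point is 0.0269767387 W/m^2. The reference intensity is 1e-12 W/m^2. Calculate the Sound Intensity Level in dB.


Given values:
  I = 0.0269767387 W/m^2
  I_ref = 1e-12 W/m^2
Formula: SIL = 10 * log10(I / I_ref)
Compute ratio: I / I_ref = 26976738700
Compute log10: log10(26976738700) = 10.430989
Multiply: SIL = 10 * 10.430989 = 104.31

104.31 dB


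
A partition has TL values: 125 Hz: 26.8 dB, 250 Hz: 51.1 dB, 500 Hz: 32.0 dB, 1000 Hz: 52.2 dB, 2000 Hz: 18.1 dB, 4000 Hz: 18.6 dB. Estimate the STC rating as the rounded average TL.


Given TL values at each frequency:
  125 Hz: 26.8 dB
  250 Hz: 51.1 dB
  500 Hz: 32.0 dB
  1000 Hz: 52.2 dB
  2000 Hz: 18.1 dB
  4000 Hz: 18.6 dB
Formula: STC ~ round(average of TL values)
Sum = 26.8 + 51.1 + 32.0 + 52.2 + 18.1 + 18.6 = 198.8
Average = 198.8 / 6 = 33.13
Rounded: 33

33


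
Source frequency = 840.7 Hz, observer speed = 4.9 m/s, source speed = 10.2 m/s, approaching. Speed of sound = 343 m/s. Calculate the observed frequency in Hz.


Given values:
  f_s = 840.7 Hz, v_o = 4.9 m/s, v_s = 10.2 m/s
  Direction: approaching
Formula: f_o = f_s * (c + v_o) / (c - v_s)
Numerator: c + v_o = 343 + 4.9 = 347.9
Denominator: c - v_s = 343 - 10.2 = 332.8
f_o = 840.7 * 347.9 / 332.8 = 878.84

878.84 Hz


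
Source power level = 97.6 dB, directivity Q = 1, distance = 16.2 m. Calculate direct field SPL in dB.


Given values:
  Lw = 97.6 dB, Q = 1, r = 16.2 m
Formula: SPL = Lw + 10 * log10(Q / (4 * pi * r^2))
Compute 4 * pi * r^2 = 4 * pi * 16.2^2 = 3297.9183
Compute Q / denom = 1 / 3297.9183 = 0.00030322
Compute 10 * log10(0.00030322) = -35.1824
SPL = 97.6 + (-35.1824) = 62.42

62.42 dB


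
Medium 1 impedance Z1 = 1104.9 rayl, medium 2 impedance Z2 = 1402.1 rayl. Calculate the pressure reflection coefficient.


Given values:
  Z1 = 1104.9 rayl, Z2 = 1402.1 rayl
Formula: R = (Z2 - Z1) / (Z2 + Z1)
Numerator: Z2 - Z1 = 1402.1 - 1104.9 = 297.2
Denominator: Z2 + Z1 = 1402.1 + 1104.9 = 2507.0
R = 297.2 / 2507.0 = 0.1185

0.1185


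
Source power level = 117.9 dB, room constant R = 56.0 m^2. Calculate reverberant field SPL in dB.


Given values:
  Lw = 117.9 dB, R = 56.0 m^2
Formula: SPL = Lw + 10 * log10(4 / R)
Compute 4 / R = 4 / 56.0 = 0.071429
Compute 10 * log10(0.071429) = -11.4613
SPL = 117.9 + (-11.4613) = 106.44

106.44 dB


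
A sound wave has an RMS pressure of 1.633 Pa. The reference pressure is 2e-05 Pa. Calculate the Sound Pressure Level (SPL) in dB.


Given values:
  p = 1.633 Pa
  p_ref = 2e-05 Pa
Formula: SPL = 20 * log10(p / p_ref)
Compute ratio: p / p_ref = 1.633 / 2e-05 = 81650
Compute log10: log10(81650) = 4.911956
Multiply: SPL = 20 * 4.911956 = 98.24

98.24 dB


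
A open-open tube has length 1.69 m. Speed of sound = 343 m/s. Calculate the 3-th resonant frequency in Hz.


Given values:
  Tube type: open-open, L = 1.69 m, c = 343 m/s, n = 3
Formula: f_n = n * c / (2 * L)
Compute 2 * L = 2 * 1.69 = 3.38
f = 3 * 343 / 3.38
f = 304.44

304.44 Hz


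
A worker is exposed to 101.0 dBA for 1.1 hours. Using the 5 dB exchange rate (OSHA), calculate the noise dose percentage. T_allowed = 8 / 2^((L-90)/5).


Given values:
  L = 101.0 dBA, T = 1.1 hours
Formula: T_allowed = 8 / 2^((L - 90) / 5)
Compute exponent: (101.0 - 90) / 5 = 2.2
Compute 2^(2.2) = 4.594793
T_allowed = 8 / 4.594793 = 1.741101 hours
Dose = (T / T_allowed) * 100
Dose = (1.1 / 1.741101) * 100 = 63.18

63.18 %


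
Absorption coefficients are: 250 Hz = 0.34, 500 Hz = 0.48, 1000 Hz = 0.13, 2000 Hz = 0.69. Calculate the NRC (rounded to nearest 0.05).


Given values:
  a_250 = 0.34, a_500 = 0.48
  a_1000 = 0.13, a_2000 = 0.69
Formula: NRC = (a250 + a500 + a1000 + a2000) / 4
Sum = 0.34 + 0.48 + 0.13 + 0.69 = 1.64
NRC = 1.64 / 4 = 0.41
Rounded to nearest 0.05: 0.4

0.4


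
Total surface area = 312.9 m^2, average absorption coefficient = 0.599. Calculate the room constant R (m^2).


Given values:
  S = 312.9 m^2, alpha = 0.599
Formula: R = S * alpha / (1 - alpha)
Numerator: 312.9 * 0.599 = 187.4271
Denominator: 1 - 0.599 = 0.401
R = 187.4271 / 0.401 = 467.4

467.4 m^2


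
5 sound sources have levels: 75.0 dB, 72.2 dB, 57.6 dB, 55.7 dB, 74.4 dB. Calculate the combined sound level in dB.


Formula: L_total = 10 * log10( sum(10^(Li/10)) )
  Source 1: 10^(75.0/10) = 31622776.6017
  Source 2: 10^(72.2/10) = 16595869.0744
  Source 3: 10^(57.6/10) = 575439.9373
  Source 4: 10^(55.7/10) = 371535.2291
  Source 5: 10^(74.4/10) = 27542287.0334
Sum of linear values = 76707907.8759
L_total = 10 * log10(76707907.8759) = 78.85

78.85 dB


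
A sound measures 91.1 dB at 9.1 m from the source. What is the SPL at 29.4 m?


Given values:
  SPL1 = 91.1 dB, r1 = 9.1 m, r2 = 29.4 m
Formula: SPL2 = SPL1 - 20 * log10(r2 / r1)
Compute ratio: r2 / r1 = 29.4 / 9.1 = 3.2308
Compute log10: log10(3.2308) = 0.50931
Compute drop: 20 * 0.50931 = 10.1862
SPL2 = 91.1 - 10.1862 = 80.91

80.91 dB


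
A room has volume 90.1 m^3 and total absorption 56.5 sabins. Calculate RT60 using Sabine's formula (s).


Given values:
  V = 90.1 m^3
  A = 56.5 sabins
Formula: RT60 = 0.161 * V / A
Numerator: 0.161 * 90.1 = 14.5061
RT60 = 14.5061 / 56.5 = 0.257

0.257 s


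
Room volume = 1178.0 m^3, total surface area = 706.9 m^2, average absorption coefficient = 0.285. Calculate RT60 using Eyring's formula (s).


Given values:
  V = 1178.0 m^3, S = 706.9 m^2, alpha = 0.285
Formula: RT60 = 0.161 * V / (-S * ln(1 - alpha))
Compute ln(1 - 0.285) = ln(0.715) = -0.335473
Denominator: -706.9 * -0.335473 = 237.1459
Numerator: 0.161 * 1178.0 = 189.658
RT60 = 189.658 / 237.1459 = 0.8

0.8 s


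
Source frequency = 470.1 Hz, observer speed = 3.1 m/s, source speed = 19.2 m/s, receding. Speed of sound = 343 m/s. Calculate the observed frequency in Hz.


Given values:
  f_s = 470.1 Hz, v_o = 3.1 m/s, v_s = 19.2 m/s
  Direction: receding
Formula: f_o = f_s * (c - v_o) / (c + v_s)
Numerator: c - v_o = 343 - 3.1 = 339.9
Denominator: c + v_s = 343 + 19.2 = 362.2
f_o = 470.1 * 339.9 / 362.2 = 441.16

441.16 Hz


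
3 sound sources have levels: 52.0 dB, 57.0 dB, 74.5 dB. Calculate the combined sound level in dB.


Formula: L_total = 10 * log10( sum(10^(Li/10)) )
  Source 1: 10^(52.0/10) = 158489.3192
  Source 2: 10^(57.0/10) = 501187.2336
  Source 3: 10^(74.5/10) = 28183829.3126
Sum of linear values = 28843505.8654
L_total = 10 * log10(28843505.8654) = 74.6

74.6 dB


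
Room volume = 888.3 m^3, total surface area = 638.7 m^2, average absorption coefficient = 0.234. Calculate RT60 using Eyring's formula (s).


Given values:
  V = 888.3 m^3, S = 638.7 m^2, alpha = 0.234
Formula: RT60 = 0.161 * V / (-S * ln(1 - alpha))
Compute ln(1 - 0.234) = ln(0.766) = -0.266573
Denominator: -638.7 * -0.266573 = 170.2602
Numerator: 0.161 * 888.3 = 143.0163
RT60 = 143.0163 / 170.2602 = 0.84

0.84 s


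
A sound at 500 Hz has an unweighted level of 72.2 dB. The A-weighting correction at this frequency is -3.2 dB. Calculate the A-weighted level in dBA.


Given values:
  SPL = 72.2 dB
  A-weighting at 500 Hz = -3.2 dB
Formula: L_A = SPL + A_weight
L_A = 72.2 + (-3.2)
L_A = 69.0

69.0 dBA


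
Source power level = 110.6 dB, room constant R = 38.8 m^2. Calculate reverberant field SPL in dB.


Given values:
  Lw = 110.6 dB, R = 38.8 m^2
Formula: SPL = Lw + 10 * log10(4 / R)
Compute 4 / R = 4 / 38.8 = 0.103093
Compute 10 * log10(0.103093) = -9.8677
SPL = 110.6 + (-9.8677) = 100.73

100.73 dB


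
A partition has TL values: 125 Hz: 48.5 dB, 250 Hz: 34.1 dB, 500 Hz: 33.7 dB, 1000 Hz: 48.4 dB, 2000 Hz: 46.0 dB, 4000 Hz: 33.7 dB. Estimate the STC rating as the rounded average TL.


Given TL values at each frequency:
  125 Hz: 48.5 dB
  250 Hz: 34.1 dB
  500 Hz: 33.7 dB
  1000 Hz: 48.4 dB
  2000 Hz: 46.0 dB
  4000 Hz: 33.7 dB
Formula: STC ~ round(average of TL values)
Sum = 48.5 + 34.1 + 33.7 + 48.4 + 46.0 + 33.7 = 244.4
Average = 244.4 / 6 = 40.73
Rounded: 41

41


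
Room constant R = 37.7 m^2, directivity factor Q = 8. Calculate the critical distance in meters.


Given values:
  R = 37.7 m^2, Q = 8
Formula: d_c = 0.141 * sqrt(Q * R)
Compute Q * R = 8 * 37.7 = 301.6
Compute sqrt(301.6) = 17.3666
d_c = 0.141 * 17.3666 = 2.449

2.449 m


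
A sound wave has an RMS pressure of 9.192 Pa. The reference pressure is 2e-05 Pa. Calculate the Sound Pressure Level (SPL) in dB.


Given values:
  p = 9.192 Pa
  p_ref = 2e-05 Pa
Formula: SPL = 20 * log10(p / p_ref)
Compute ratio: p / p_ref = 9.192 / 2e-05 = 459600
Compute log10: log10(459600) = 5.66238
Multiply: SPL = 20 * 5.66238 = 113.25

113.25 dB


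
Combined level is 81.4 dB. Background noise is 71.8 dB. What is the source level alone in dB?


Given values:
  L_total = 81.4 dB, L_bg = 71.8 dB
Formula: L_source = 10 * log10(10^(L_total/10) - 10^(L_bg/10))
Convert to linear:
  10^(81.4/10) = 138038426.4603
  10^(71.8/10) = 15135612.4844
Difference: 138038426.4603 - 15135612.4844 = 122902813.9759
L_source = 10 * log10(122902813.9759) = 80.9

80.9 dB


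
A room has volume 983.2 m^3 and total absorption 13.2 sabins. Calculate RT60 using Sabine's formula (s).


Given values:
  V = 983.2 m^3
  A = 13.2 sabins
Formula: RT60 = 0.161 * V / A
Numerator: 0.161 * 983.2 = 158.2952
RT60 = 158.2952 / 13.2 = 11.992

11.992 s


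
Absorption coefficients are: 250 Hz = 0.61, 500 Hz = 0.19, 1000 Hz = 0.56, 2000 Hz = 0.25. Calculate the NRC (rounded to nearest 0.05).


Given values:
  a_250 = 0.61, a_500 = 0.19
  a_1000 = 0.56, a_2000 = 0.25
Formula: NRC = (a250 + a500 + a1000 + a2000) / 4
Sum = 0.61 + 0.19 + 0.56 + 0.25 = 1.61
NRC = 1.61 / 4 = 0.4025
Rounded to nearest 0.05: 0.4

0.4


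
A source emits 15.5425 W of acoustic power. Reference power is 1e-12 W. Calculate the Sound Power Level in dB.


Given values:
  W = 15.5425 W
  W_ref = 1e-12 W
Formula: SWL = 10 * log10(W / W_ref)
Compute ratio: W / W_ref = 15542500000000
Compute log10: log10(15542500000000) = 13.191521
Multiply: SWL = 10 * 13.191521 = 131.92

131.92 dB
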